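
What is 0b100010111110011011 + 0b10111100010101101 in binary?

0b111010100001001000

Add column by column in base 2, right to left:
  1+1 = 0 carry 1
  1+0+1 = 0 carry 1
  0+1+1 = 0 carry 1
  1+1+1 = 1 carry 1
  1+0+1 = 0 carry 1
  0+1+1 = 0 carry 1
  0+0+1 = 1
  1+1 = 0 carry 1
  1+0+1 = 0 carry 1
  1+0+1 = 0 carry 1
  1+0+1 = 0 carry 1
  1+1+1 = 1 carry 1
  0+1+1 = 0 carry 1
  1+1+1 = 1 carry 1
  0+1+1 = 0 carry 1
  0+0+1 = 1
  0+1 = 1
  1+0 = 1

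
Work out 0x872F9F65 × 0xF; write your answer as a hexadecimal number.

0x7EBCA56EB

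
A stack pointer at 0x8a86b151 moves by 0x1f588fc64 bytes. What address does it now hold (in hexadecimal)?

0x2800fadb5

Add column by column in base 16, right to left:
  1+4 = 5
  5+6 = b
  1+c = d
  b+f = a carry 1
  6+8+1 = f
  8+8 = 0 carry 1
  a+5+1 = 0 carry 1
  8+f+1 = 8 carry 1
  0+1+1 = 2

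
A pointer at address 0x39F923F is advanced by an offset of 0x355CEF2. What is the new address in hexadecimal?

0x6F56131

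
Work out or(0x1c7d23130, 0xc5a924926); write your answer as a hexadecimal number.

OR each hex digit independently (no carries):
  1|c=d, c|5=d, 7|a=f, d|9=d, 2|2=2, 3|4=7, 1|9=9, 3|2=3, 0|6=6

0xddfd27936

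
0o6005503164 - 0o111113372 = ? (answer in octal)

0o5674367572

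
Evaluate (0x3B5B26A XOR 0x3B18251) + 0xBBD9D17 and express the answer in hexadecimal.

First 0x3B5B26A XOR 0x3B18251 = 0x004303B.
Add column by column in base 16, right to left:
  B+7 = 2 carry 1
  3+1+1 = 5
  0+D = D
  3+9 = C
  4+D = 1 carry 1
  0+B+1 = C
  0+B = B

0xBC1CD52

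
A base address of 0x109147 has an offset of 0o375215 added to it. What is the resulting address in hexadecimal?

0x128BD4

0o375215 = 0x1FA8D in hexadecimal.
Add column by column in base 16, right to left:
  7+D = 4 carry 1
  4+8+1 = D
  1+A = B
  9+F = 8 carry 1
  0+1+1 = 2
  1+0 = 1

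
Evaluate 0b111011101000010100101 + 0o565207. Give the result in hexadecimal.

0b111011101000010100101 = 0x1dd0a5 in hexadecimal.
0o565207 = 0x2ea87 in hexadecimal.
Add column by column in base 16, right to left:
  5+7 = c
  a+8 = 2 carry 1
  0+a+1 = b
  d+e = b carry 1
  d+2+1 = 0 carry 1
  1+0+1 = 2

0x20bb2c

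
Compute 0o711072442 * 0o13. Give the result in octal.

0o11644204166

Multiply each base-8 digit by 11, carrying:
  2×11 = 22 → write 6 carry 2
  4×11+2 = 46 → write 6 carry 5
  4×11+5 = 49 → write 1 carry 6
  2×11+6 = 28 → write 4 carry 3
  7×11+3 = 80 → write 0 carry 10
  0×11+10 = 10 → write 2 carry 1
  1×11+1 = 12 → write 4 carry 1
  1×11+1 = 12 → write 4 carry 1
  7×11+1 = 78 → write 6 carry 9
  remaining carry: 11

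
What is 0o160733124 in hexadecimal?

0x1c3b654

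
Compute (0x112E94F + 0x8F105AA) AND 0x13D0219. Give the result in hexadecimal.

0x10219

Add column by column in base 16, right to left:
  F+A = 9 carry 1
  4+A+1 = F
  9+5 = E
  E+0 = E
  2+1 = 3
  1+F = 0 carry 1
  1+8+1 = A
Sum = 0xA03EEF9; now AND with 0x13D0219:
  A&1=0, 0&3=0, 3&D=1, E&0=0, E&2=2, F&1=1, 9&9=9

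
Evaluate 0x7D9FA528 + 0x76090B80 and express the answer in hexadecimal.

Add column by column in base 16, right to left:
  8+0 = 8
  2+8 = A
  5+B = 0 carry 1
  A+0+1 = B
  F+9 = 8 carry 1
  9+0+1 = A
  D+6 = 3 carry 1
  7+7+1 = F

0xF3A8B0A8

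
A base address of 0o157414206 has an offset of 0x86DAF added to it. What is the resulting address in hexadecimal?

0o157414206 = 0x1BE1886 in hexadecimal.
Add column by column in base 16, right to left:
  6+F = 5 carry 1
  8+A+1 = 3 carry 1
  8+D+1 = 6 carry 1
  1+6+1 = 8
  E+8 = 6 carry 1
  B+0+1 = C
  1+0 = 1

0x1C68635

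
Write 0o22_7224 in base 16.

Each octal digit is 3 bits: 2=010 2=010 7=111 2=010 2=010 4=100.
Group the bits into nibbles: 0001 0010 1110 1001 0100 → 12E94.

0x12E94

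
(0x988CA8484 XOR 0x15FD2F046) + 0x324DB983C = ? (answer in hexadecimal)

0xBFBF40CFE

First 0x988CA8484 XOR 0x15FD2F046 = 0x8D71874C2.
Add column by column in base 16, right to left:
  2+C = E
  C+3 = F
  4+8 = C
  7+9 = 0 carry 1
  8+B+1 = 4 carry 1
  1+D+1 = F
  7+4 = B
  D+2 = F
  8+3 = B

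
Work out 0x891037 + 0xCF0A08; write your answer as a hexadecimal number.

Add column by column in base 16, right to left:
  7+8 = F
  3+0 = 3
  0+A = A
  1+0 = 1
  9+F = 8 carry 1
  8+C+1 = 5 carry 1
  final carry 1

0x1581A3F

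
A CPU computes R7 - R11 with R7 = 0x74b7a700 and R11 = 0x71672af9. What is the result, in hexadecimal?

0x3507c07

Subtract column by column in base 16:
  0-9 → 7 (borrow)
  0-f-1 → 0 (borrow)
  7-a-1 → c (borrow)
  a-2-1 → 7
  7-7 → 0
  b-6 → 5
  4-1 → 3
  7-7 → 0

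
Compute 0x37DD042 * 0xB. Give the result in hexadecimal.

Multiply each base-16 digit by 11, carrying:
  2×11 = 22 → write 6 carry 1
  4×11+1 = 45 → write D carry 2
  0×11+2 = 2 → write 2
  D×11 = 143 → write F carry 8
  D×11+8 = 151 → write 7 carry 9
  7×11+9 = 86 → write 6 carry 5
  3×11+5 = 38 → write 6 carry 2
  remaining carry: 2

0x2667F2D6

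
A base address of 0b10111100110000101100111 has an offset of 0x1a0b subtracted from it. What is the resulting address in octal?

0b10111100110000101100111 = 0o27460547 in octal.
0x1a0b = 0o15013 in octal.
Subtract column by column in base 8:
  7-3 → 4
  4-1 → 3
  5-0 → 5
  0-5 → 3 (borrow)
  6-1-1 → 4
  4-0 → 4
  7-0 → 7
  2-0 → 2

0o27443534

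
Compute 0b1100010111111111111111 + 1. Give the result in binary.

0b1100011000000000000000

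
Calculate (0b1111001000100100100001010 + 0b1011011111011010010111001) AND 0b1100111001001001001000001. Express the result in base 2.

0b1000100001001000001000001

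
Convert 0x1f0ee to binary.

0b11111000011101110

Expand each hex digit to 4 bits: 1=0001 f=1111 0=0000 e=1110 e=1110.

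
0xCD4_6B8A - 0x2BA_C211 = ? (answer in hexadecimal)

0xA19A979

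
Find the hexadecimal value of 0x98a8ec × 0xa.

Multiply each base-16 digit by 10, carrying:
  c×10 = 120 → write 8 carry 7
  e×10+7 = 147 → write 3 carry 9
  8×10+9 = 89 → write 9 carry 5
  a×10+5 = 105 → write 9 carry 6
  8×10+6 = 86 → write 6 carry 5
  9×10+5 = 95 → write f carry 5
  remaining carry: 5

0x5f69938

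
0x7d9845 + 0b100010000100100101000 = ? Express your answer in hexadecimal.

0x8ea16d

0b100010000100100101000 = 0x110928 in hexadecimal.
Add column by column in base 16, right to left:
  5+8 = d
  4+2 = 6
  8+9 = 1 carry 1
  9+0+1 = a
  d+1 = e
  7+1 = 8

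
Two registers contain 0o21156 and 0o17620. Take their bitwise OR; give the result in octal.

0o37776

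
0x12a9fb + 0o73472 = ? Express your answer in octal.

0o4620465

0x12a9fb = 0o4524773 in octal.
Add column by column in base 8, right to left:
  3+2 = 5
  7+7 = 6 carry 1
  7+4+1 = 4 carry 1
  4+3+1 = 0 carry 1
  2+7+1 = 2 carry 1
  5+0+1 = 6
  4+0 = 4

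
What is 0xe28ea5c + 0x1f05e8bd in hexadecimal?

Add column by column in base 16, right to left:
  c+d = 9 carry 1
  5+b+1 = 1 carry 1
  a+8+1 = 3 carry 1
  e+e+1 = d carry 1
  8+5+1 = e
  2+0 = 2
  e+f = d carry 1
  0+1+1 = 2

0x2d2ed319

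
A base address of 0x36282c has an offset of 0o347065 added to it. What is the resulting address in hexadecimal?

0o347065 = 0x1ce35 in hexadecimal.
Add column by column in base 16, right to left:
  c+5 = 1 carry 1
  2+3+1 = 6
  8+e = 6 carry 1
  2+c+1 = f
  6+1 = 7
  3+0 = 3

0x37f661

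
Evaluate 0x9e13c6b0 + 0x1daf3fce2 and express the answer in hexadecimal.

Add column by column in base 16, right to left:
  0+2 = 2
  b+e = 9 carry 1
  6+c+1 = 3 carry 1
  c+f+1 = c carry 1
  3+3+1 = 7
  1+f = 0 carry 1
  e+a+1 = 9 carry 1
  9+d+1 = 7 carry 1
  0+1+1 = 2

0x27907c392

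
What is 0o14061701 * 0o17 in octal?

0o265354117

Multiply each base-8 digit by 15, carrying:
  1×15 = 15 → write 7 carry 1
  0×15+1 = 1 → write 1
  7×15 = 105 → write 1 carry 13
  1×15+13 = 28 → write 4 carry 3
  6×15+3 = 93 → write 5 carry 11
  0×15+11 = 11 → write 3 carry 1
  4×15+1 = 61 → write 5 carry 7
  1×15+7 = 22 → write 6 carry 2
  remaining carry: 2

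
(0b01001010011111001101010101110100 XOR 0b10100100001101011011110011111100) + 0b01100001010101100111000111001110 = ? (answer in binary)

First 0b01001010011111001101010101110100 XOR 0b10100100001101011011110011111100 = 0b11101110010010010110100110001000.
Add column by column in base 2, right to left:
  0+0 = 0
  0+1 = 1
  0+1 = 1
  1+1 = 0 carry 1
  0+0+1 = 1
  0+0 = 0
  0+1 = 1
  1+1 = 0 carry 1
  1+1+1 = 1 carry 1
  0+0+1 = 1
  0+0 = 0
  1+0 = 1
  0+1 = 1
  1+1 = 0 carry 1
  1+1+1 = 1 carry 1
  0+0+1 = 1
  1+0 = 1
  0+1 = 1
  0+1 = 1
  1+0 = 1
  0+1 = 1
  0+0 = 0
  1+1 = 0 carry 1
  0+0+1 = 1
  0+1 = 1
  1+0 = 1
  1+0 = 1
  1+0 = 1
  0+0 = 0
  1+1 = 0 carry 1
  1+1+1 = 1 carry 1
  1+0+1 = 0 carry 1
  final carry 1

0b101001111100111111101101101010110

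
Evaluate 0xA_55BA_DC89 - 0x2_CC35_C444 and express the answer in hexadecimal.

0x789851845

Subtract column by column in base 16:
  9-4 → 5
  8-4 → 4
  C-4 → 8
  D-C → 1
  A-5 → 5
  B-3 → 8
  5-C → 9 (borrow)
  5-C-1 → 8 (borrow)
  A-2-1 → 7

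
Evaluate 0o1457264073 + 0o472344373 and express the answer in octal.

Add column by column in base 8, right to left:
  3+3 = 6
  7+7 = 6 carry 1
  0+3+1 = 4
  4+4 = 0 carry 1
  6+4+1 = 3 carry 1
  2+3+1 = 6
  7+2 = 1 carry 1
  5+7+1 = 5 carry 1
  4+4+1 = 1 carry 1
  1+0+1 = 2

0o2151630466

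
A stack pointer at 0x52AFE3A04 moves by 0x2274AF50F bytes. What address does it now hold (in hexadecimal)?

0x752492F13

Add column by column in base 16, right to left:
  4+F = 3 carry 1
  0+0+1 = 1
  A+5 = F
  3+F = 2 carry 1
  E+A+1 = 9 carry 1
  F+4+1 = 4 carry 1
  A+7+1 = 2 carry 1
  2+2+1 = 5
  5+2 = 7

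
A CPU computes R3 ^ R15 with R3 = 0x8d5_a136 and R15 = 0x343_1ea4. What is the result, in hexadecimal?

0xb96bf92

XOR each hex digit independently (no carries):
  8^3=b, d^4=9, 5^3=6, a^1=b, 1^e=f, 3^a=9, 6^4=2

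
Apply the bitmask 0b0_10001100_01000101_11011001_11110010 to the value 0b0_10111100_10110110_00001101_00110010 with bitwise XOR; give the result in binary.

0b000110000111100111101010011000000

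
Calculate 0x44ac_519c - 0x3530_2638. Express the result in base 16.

Subtract column by column in base 16:
  c-8 → 4
  9-3 → 6
  1-6 → b (borrow)
  5-2-1 → 2
  c-0 → c
  a-3 → 7
  4-5 → f (borrow)
  4-3-1 → 0

0xf7c2b64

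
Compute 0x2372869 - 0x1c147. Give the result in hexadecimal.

0x2356722

Subtract column by column in base 16:
  9-7 → 2
  6-4 → 2
  8-1 → 7
  2-c → 6 (borrow)
  7-1-1 → 5
  3-0 → 3
  2-0 → 2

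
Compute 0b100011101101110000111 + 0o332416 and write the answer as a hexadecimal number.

0x139095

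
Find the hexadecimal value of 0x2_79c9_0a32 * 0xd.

Multiply each base-16 digit by 13, carrying:
  2×13 = 26 → write a carry 1
  3×13+1 = 40 → write 8 carry 2
  a×13+2 = 132 → write 4 carry 8
  0×13+8 = 8 → write 8
  9×13 = 117 → write 5 carry 7
  c×13+7 = 163 → write 3 carry 10
  9×13+10 = 127 → write f carry 7
  7×13+7 = 98 → write 2 carry 6
  2×13+6 = 32 → write 0 carry 2
  remaining carry: 2

0x202f35848a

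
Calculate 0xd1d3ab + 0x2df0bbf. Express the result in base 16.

0x3b0df6a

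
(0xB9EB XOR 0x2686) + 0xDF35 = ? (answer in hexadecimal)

0x17EA2

First 0xB9EB XOR 0x2686 = 0x9F6D.
Add column by column in base 16, right to left:
  D+5 = 2 carry 1
  6+3+1 = A
  F+F = E carry 1
  9+D+1 = 7 carry 1
  final carry 1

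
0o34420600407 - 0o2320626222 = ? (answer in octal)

0o32077752165

Subtract column by column in base 8:
  7-2 → 5
  0-2 → 6 (borrow)
  4-2-1 → 1
  0-6 → 2 (borrow)
  0-2-1 → 5 (borrow)
  6-6-1 → 7 (borrow)
  0-0-1 → 7 (borrow)
  2-2-1 → 7 (borrow)
  4-3-1 → 0
  4-2 → 2
  3-0 → 3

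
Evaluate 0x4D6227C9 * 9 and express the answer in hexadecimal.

0x2B8736611

Multiply each base-16 digit by 9, carrying:
  9×9 = 81 → write 1 carry 5
  C×9+5 = 113 → write 1 carry 7
  7×9+7 = 70 → write 6 carry 4
  2×9+4 = 22 → write 6 carry 1
  2×9+1 = 19 → write 3 carry 1
  6×9+1 = 55 → write 7 carry 3
  D×9+3 = 120 → write 8 carry 7
  4×9+7 = 43 → write B carry 2
  remaining carry: 2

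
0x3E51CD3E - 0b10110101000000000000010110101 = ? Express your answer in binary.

0x3E51CD3E = 0b111110010100011100110100111110 in binary.
Subtract column by column in base 2:
  0-1 → 1 (borrow)
  1-0-1 → 0
  1-1 → 0
  1-0 → 1
  1-1 → 0
  1-1 → 0
  0-0 → 0
  0-1 → 1 (borrow)
  1-0-1 → 0
  0-0 → 0
  1-0 → 1
  1-0 → 1
  0-0 → 0
  0-0 → 0
  1-0 → 1
  1-0 → 1
  1-0 → 1
  0-0 → 0
  0-0 → 0
  0-0 → 0
  1-0 → 1
  0-1 → 1 (borrow)
  1-0-1 → 0
  0-1 → 1 (borrow)
  0-0-1 → 1 (borrow)
  1-1-1 → 1 (borrow)
  1-1-1 → 1 (borrow)
  1-0-1 → 0
  1-1 → 0
  1-0 → 1

0b100111101100011100110010001001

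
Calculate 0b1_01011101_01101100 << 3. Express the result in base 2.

0b10101110101101100000

Left shift by 3: append 3 zero bits.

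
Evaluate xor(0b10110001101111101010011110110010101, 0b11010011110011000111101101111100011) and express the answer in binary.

0b01100010011100101101110011001110110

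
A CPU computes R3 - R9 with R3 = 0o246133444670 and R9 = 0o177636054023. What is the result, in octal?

Subtract column by column in base 8:
  0-3 → 5 (borrow)
  7-2-1 → 4
  6-0 → 6
  4-4 → 0
  4-5 → 7 (borrow)
  4-0-1 → 3
  3-6 → 5 (borrow)
  3-3-1 → 7 (borrow)
  1-6-1 → 2 (borrow)
  6-7-1 → 6 (borrow)
  4-7-1 → 4 (borrow)
  2-1-1 → 0

0o46275370645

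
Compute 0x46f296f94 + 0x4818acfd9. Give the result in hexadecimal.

Add column by column in base 16, right to left:
  4+9 = d
  9+d = 6 carry 1
  f+f+1 = f carry 1
  6+c+1 = 3 carry 1
  9+a+1 = 4 carry 1
  2+8+1 = b
  f+1 = 0 carry 1
  6+8+1 = f
  4+4 = 8

0x8f0b43f6d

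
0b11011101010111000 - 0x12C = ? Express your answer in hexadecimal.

0x1B98C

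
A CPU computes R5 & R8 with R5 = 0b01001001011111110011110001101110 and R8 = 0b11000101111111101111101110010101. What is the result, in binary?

0b01000001011111100011100000000100

AND bit by bit (1 only where both bits are 1):
  01001001011111110011110001101110
& 11000101111111101111101110010101
= 01000001011111100011100000000100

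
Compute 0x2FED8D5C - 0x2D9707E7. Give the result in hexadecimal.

0x2568575

Subtract column by column in base 16:
  C-7 → 5
  5-E → 7 (borrow)
  D-7-1 → 5
  8-0 → 8
  D-7 → 6
  E-9 → 5
  F-D → 2
  2-2 → 0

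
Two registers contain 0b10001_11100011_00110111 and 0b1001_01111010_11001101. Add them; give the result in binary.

Add column by column in base 2, right to left:
  1+1 = 0 carry 1
  1+0+1 = 0 carry 1
  1+1+1 = 1 carry 1
  0+1+1 = 0 carry 1
  1+0+1 = 0 carry 1
  1+0+1 = 0 carry 1
  0+1+1 = 0 carry 1
  0+1+1 = 0 carry 1
  1+0+1 = 0 carry 1
  1+1+1 = 1 carry 1
  0+0+1 = 1
  0+1 = 1
  0+1 = 1
  1+1 = 0 carry 1
  1+1+1 = 1 carry 1
  1+0+1 = 0 carry 1
  1+1+1 = 1 carry 1
  0+0+1 = 1
  0+0 = 0
  0+1 = 1
  1+0 = 1

0b110110101111000000100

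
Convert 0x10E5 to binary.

0b1000011100101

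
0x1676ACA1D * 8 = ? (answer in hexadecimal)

0xB3B5650E8

Multiply each base-16 digit by 8, carrying:
  D×8 = 104 → write 8 carry 6
  1×8+6 = 14 → write E
  A×8 = 80 → write 0 carry 5
  C×8+5 = 101 → write 5 carry 6
  A×8+6 = 86 → write 6 carry 5
  6×8+5 = 53 → write 5 carry 3
  7×8+3 = 59 → write B carry 3
  6×8+3 = 51 → write 3 carry 3
  1×8+3 = 11 → write B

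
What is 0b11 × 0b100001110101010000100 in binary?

0b1100101011111110001100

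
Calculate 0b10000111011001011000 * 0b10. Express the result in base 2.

Multiply each base-2 digit by 2, carrying:
  0×2 = 0 → write 0
  0×2 = 0 → write 0
  0×2 = 0 → write 0
  1×2 = 2 → write 0 carry 1
  1×2+1 = 3 → write 1 carry 1
  0×2+1 = 1 → write 1
  1×2 = 2 → write 0 carry 1
  0×2+1 = 1 → write 1
  0×2 = 0 → write 0
  1×2 = 2 → write 0 carry 1
  1×2+1 = 3 → write 1 carry 1
  0×2+1 = 1 → write 1
  1×2 = 2 → write 0 carry 1
  1×2+1 = 3 → write 1 carry 1
  1×2+1 = 3 → write 1 carry 1
  0×2+1 = 1 → write 1
  0×2 = 0 → write 0
  0×2 = 0 → write 0
  0×2 = 0 → write 0
  1×2 = 2 → write 0 carry 1
  remaining carry: 1

0b100001110110010110000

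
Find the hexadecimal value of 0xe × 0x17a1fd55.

Multiply each base-16 digit by 14, carrying:
  5×14 = 70 → write 6 carry 4
  5×14+4 = 74 → write a carry 4
  d×14+4 = 186 → write a carry 11
  f×14+11 = 221 → write d carry 13
  1×14+13 = 27 → write b carry 1
  a×14+1 = 141 → write d carry 8
  7×14+8 = 106 → write a carry 6
  1×14+6 = 20 → write 4 carry 1
  remaining carry: 1

0x14adbdaa6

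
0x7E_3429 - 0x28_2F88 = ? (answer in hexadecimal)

0x5604A1

Subtract column by column in base 16:
  9-8 → 1
  2-8 → A (borrow)
  4-F-1 → 4 (borrow)
  3-2-1 → 0
  E-8 → 6
  7-2 → 5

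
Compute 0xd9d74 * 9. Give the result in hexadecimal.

0x7a8914

Multiply each base-16 digit by 9, carrying:
  4×9 = 36 → write 4 carry 2
  7×9+2 = 65 → write 1 carry 4
  d×9+4 = 121 → write 9 carry 7
  9×9+7 = 88 → write 8 carry 5
  d×9+5 = 122 → write a carry 7
  remaining carry: 7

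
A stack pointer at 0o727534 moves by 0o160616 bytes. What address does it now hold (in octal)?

0o1110352

Add column by column in base 8, right to left:
  4+6 = 2 carry 1
  3+1+1 = 5
  5+6 = 3 carry 1
  7+0+1 = 0 carry 1
  2+6+1 = 1 carry 1
  7+1+1 = 1 carry 1
  final carry 1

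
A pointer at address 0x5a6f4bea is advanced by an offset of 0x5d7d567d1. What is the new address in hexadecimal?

0x63244b3bb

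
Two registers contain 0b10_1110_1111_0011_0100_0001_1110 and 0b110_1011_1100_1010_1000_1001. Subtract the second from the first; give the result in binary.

0b10100000110110100110010101

Subtract column by column in base 2:
  0-1 → 1 (borrow)
  1-0-1 → 0
  1-0 → 1
  1-1 → 0
  1-0 → 1
  0-0 → 0
  0-0 → 0
  0-1 → 1 (borrow)
  0-0-1 → 1 (borrow)
  0-1-1 → 0 (borrow)
  1-0-1 → 0
  0-1 → 1 (borrow)
  1-0-1 → 0
  1-0 → 1
  0-1 → 1 (borrow)
  0-1-1 → 0 (borrow)
  1-1-1 → 1 (borrow)
  1-1-1 → 1 (borrow)
  1-0-1 → 0
  1-1 → 0
  0-0 → 0
  1-1 → 0
  1-1 → 0
  1-0 → 1
  0-0 → 0
  1-0 → 1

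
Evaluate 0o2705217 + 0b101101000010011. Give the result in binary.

0b10111110010010100010

0o2705217 = 0b10111000101010001111 in binary.
Add column by column in base 2, right to left:
  1+1 = 0 carry 1
  1+1+1 = 1 carry 1
  1+0+1 = 0 carry 1
  1+0+1 = 0 carry 1
  0+1+1 = 0 carry 1
  0+0+1 = 1
  0+0 = 0
  1+0 = 1
  0+0 = 0
  1+1 = 0 carry 1
  0+0+1 = 1
  1+1 = 0 carry 1
  0+1+1 = 0 carry 1
  0+0+1 = 1
  0+1 = 1
  1+0 = 1
  1+0 = 1
  1+0 = 1
  0+0 = 0
  1+0 = 1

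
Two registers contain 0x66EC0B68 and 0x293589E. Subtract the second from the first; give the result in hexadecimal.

Subtract column by column in base 16:
  8-E → A (borrow)
  6-9-1 → C (borrow)
  B-8-1 → 2
  0-5 → B (borrow)
  C-3-1 → 8
  E-9 → 5
  6-2 → 4
  6-0 → 6

0x6458B2CA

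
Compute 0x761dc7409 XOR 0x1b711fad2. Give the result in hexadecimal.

0x6d6cd8edb

XOR each hex digit independently (no carries):
  7^1=6, 6^b=d, 1^7=6, d^1=c, c^1=d, 7^f=8, 4^a=e, 0^d=d, 9^2=b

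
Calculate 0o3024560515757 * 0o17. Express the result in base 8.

Multiply each base-8 digit by 15, carrying:
  7×15 = 105 → write 1 carry 13
  5×15+13 = 88 → write 0 carry 11
  7×15+11 = 116 → write 4 carry 14
  5×15+14 = 89 → write 1 carry 11
  1×15+11 = 26 → write 2 carry 3
  5×15+3 = 78 → write 6 carry 9
  0×15+9 = 9 → write 1 carry 1
  6×15+1 = 91 → write 3 carry 11
  5×15+11 = 86 → write 6 carry 10
  4×15+10 = 70 → write 6 carry 8
  2×15+8 = 38 → write 6 carry 4
  0×15+4 = 4 → write 4
  3×15 = 45 → write 5 carry 5
  remaining carry: 5

0o55466631621401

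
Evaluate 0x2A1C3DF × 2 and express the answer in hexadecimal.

Multiply each base-16 digit by 2, carrying:
  F×2 = 30 → write E carry 1
  D×2+1 = 27 → write B carry 1
  3×2+1 = 7 → write 7
  C×2 = 24 → write 8 carry 1
  1×2+1 = 3 → write 3
  A×2 = 20 → write 4 carry 1
  2×2+1 = 5 → write 5

0x54387BE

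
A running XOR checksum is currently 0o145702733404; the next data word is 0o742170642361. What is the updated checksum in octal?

XOR each oct digit independently (no carries):
  1^7=6, 4^4=0, 5^2=7, 7^1=6, 0^7=7, 2^0=2, 7^6=1, 3^4=7, 3^2=1, 4^3=7, 0^6=6, 4^1=5

0o607672171765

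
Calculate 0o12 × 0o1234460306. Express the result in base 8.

Multiply each base-8 digit by 10, carrying:
  6×10 = 60 → write 4 carry 7
  0×10+7 = 7 → write 7
  3×10 = 30 → write 6 carry 3
  0×10+3 = 3 → write 3
  6×10 = 60 → write 4 carry 7
  4×10+7 = 47 → write 7 carry 5
  4×10+5 = 45 → write 5 carry 5
  3×10+5 = 35 → write 3 carry 4
  2×10+4 = 24 → write 0 carry 3
  1×10+3 = 13 → write 5 carry 1
  remaining carry: 1

0o15035743674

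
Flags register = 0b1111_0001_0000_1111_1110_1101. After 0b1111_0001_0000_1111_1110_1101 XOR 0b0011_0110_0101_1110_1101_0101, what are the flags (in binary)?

0b110001110101000100111000

XOR bit by bit (1 where the bits differ):
  111100010000111111101101
^ 001101100101111011010101
= 110001110101000100111000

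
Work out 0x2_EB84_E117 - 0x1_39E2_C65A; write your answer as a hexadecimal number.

0x1B1A21ABD

Subtract column by column in base 16:
  7-A → D (borrow)
  1-5-1 → B (borrow)
  1-6-1 → A (borrow)
  E-C-1 → 1
  4-2 → 2
  8-E → A (borrow)
  B-9-1 → 1
  E-3 → B
  2-1 → 1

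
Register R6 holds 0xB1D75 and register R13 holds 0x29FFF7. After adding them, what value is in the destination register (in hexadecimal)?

Add column by column in base 16, right to left:
  5+7 = C
  7+F = 6 carry 1
  D+F+1 = D carry 1
  1+F+1 = 1 carry 1
  B+9+1 = 5 carry 1
  0+2+1 = 3

0x351D6C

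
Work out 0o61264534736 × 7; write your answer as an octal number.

0o531360612422

Multiply each base-8 digit by 7, carrying:
  6×7 = 42 → write 2 carry 5
  3×7+5 = 26 → write 2 carry 3
  7×7+3 = 52 → write 4 carry 6
  4×7+6 = 34 → write 2 carry 4
  3×7+4 = 25 → write 1 carry 3
  5×7+3 = 38 → write 6 carry 4
  4×7+4 = 32 → write 0 carry 4
  6×7+4 = 46 → write 6 carry 5
  2×7+5 = 19 → write 3 carry 2
  1×7+2 = 9 → write 1 carry 1
  6×7+1 = 43 → write 3 carry 5
  remaining carry: 5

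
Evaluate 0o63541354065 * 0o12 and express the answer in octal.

Multiply each base-8 digit by 10, carrying:
  5×10 = 50 → write 2 carry 6
  6×10+6 = 66 → write 2 carry 8
  0×10+8 = 8 → write 0 carry 1
  4×10+1 = 41 → write 1 carry 5
  5×10+5 = 55 → write 7 carry 6
  3×10+6 = 36 → write 4 carry 4
  1×10+4 = 14 → write 6 carry 1
  4×10+1 = 41 → write 1 carry 5
  5×10+5 = 55 → write 7 carry 6
  3×10+6 = 36 → write 4 carry 4
  6×10+4 = 64 → write 0 carry 8
  remaining carry: 10

0o1004716471022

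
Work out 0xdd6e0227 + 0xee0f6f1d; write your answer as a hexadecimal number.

0x1cb7d7144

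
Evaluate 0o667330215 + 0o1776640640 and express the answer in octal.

0o2666171055

Add column by column in base 8, right to left:
  5+0 = 5
  1+4 = 5
  2+6 = 0 carry 1
  0+0+1 = 1
  3+4 = 7
  3+6 = 1 carry 1
  7+6+1 = 6 carry 1
  6+7+1 = 6 carry 1
  6+7+1 = 6 carry 1
  0+1+1 = 2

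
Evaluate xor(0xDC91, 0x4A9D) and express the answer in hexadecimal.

XOR each hex digit independently (no carries):
  D^4=9, C^A=6, 9^9=0, 1^D=C

0x960C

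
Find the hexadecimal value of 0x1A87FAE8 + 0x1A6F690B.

Add column by column in base 16, right to left:
  8+B = 3 carry 1
  E+0+1 = F
  A+9 = 3 carry 1
  F+6+1 = 6 carry 1
  7+F+1 = 7 carry 1
  8+6+1 = F
  A+A = 4 carry 1
  1+1+1 = 3

0x34F763F3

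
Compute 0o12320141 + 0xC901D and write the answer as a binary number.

0o12320141 = 0b1010011010000001100001 in binary.
0xC901D = 0b11001001000000011101 in binary.
Add column by column in base 2, right to left:
  1+1 = 0 carry 1
  0+0+1 = 1
  0+1 = 1
  0+1 = 1
  0+1 = 1
  1+0 = 1
  1+0 = 1
  0+0 = 0
  0+0 = 0
  0+0 = 0
  0+0 = 0
  0+0 = 0
  0+1 = 1
  1+0 = 1
  0+0 = 0
  1+1 = 0 carry 1
  1+0+1 = 0 carry 1
  0+0+1 = 1
  0+1 = 1
  1+1 = 0 carry 1
  0+0+1 = 1
  1+0 = 1

0b1101100011000001111110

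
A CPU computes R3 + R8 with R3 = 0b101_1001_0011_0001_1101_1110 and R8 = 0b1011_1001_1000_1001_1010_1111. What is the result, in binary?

Add column by column in base 2, right to left:
  0+1 = 1
  1+1 = 0 carry 1
  1+1+1 = 1 carry 1
  1+1+1 = 1 carry 1
  1+0+1 = 0 carry 1
  0+1+1 = 0 carry 1
  1+0+1 = 0 carry 1
  1+1+1 = 1 carry 1
  1+1+1 = 1 carry 1
  0+0+1 = 1
  0+0 = 0
  0+1 = 1
  1+0 = 1
  1+0 = 1
  0+0 = 0
  0+1 = 1
  1+1 = 0 carry 1
  0+0+1 = 1
  0+0 = 0
  1+1 = 0 carry 1
  1+1+1 = 1 carry 1
  0+1+1 = 0 carry 1
  1+0+1 = 0 carry 1
  0+1+1 = 0 carry 1
  final carry 1

0b1000100101011101110001101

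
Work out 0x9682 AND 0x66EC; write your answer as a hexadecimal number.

AND each hex digit independently (no carries):
  9&6=0, 6&6=6, 8&E=8, 2&C=0

0x0680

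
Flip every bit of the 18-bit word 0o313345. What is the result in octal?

Each oct digit d becomes 7−d:
  3→4, 1→6, 3→4, 3→4, 4→3, 5→2

0o464432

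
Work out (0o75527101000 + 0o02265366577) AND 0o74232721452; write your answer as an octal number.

0o10421452

Add column by column in base 8, right to left:
  0+7 = 7
  0+7 = 7
  0+5 = 5
  1+6 = 7
  0+6 = 6
  1+3 = 4
  7+5 = 4 carry 1
  2+6+1 = 1 carry 1
  5+2+1 = 0 carry 1
  5+2+1 = 0 carry 1
  7+0+1 = 0 carry 1
  final carry 1
Sum = 0o100014467577; now AND with 0o74232721452:
  1&0=0, 0&7=0, 0&4=0, 0&2=0, 1&3=1, 4&2=0, 4&7=4, 6&2=2, 7&1=1, 5&4=4, 7&5=5, 7&2=2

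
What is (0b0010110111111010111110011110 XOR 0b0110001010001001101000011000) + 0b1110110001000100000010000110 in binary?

0b10011101110110111011000001100

First 0b0010110111111010111110011110 XOR 0b0110001010001001101000011000 = 0b0100111101110011010110000110.
Add column by column in base 2, right to left:
  0+0 = 0
  1+1 = 0 carry 1
  1+1+1 = 1 carry 1
  0+0+1 = 1
  0+0 = 0
  0+0 = 0
  0+0 = 0
  1+1 = 0 carry 1
  1+0+1 = 0 carry 1
  0+0+1 = 1
  1+0 = 1
  0+0 = 0
  1+0 = 1
  1+0 = 1
  0+1 = 1
  0+0 = 0
  1+0 = 1
  1+0 = 1
  1+1 = 0 carry 1
  0+0+1 = 1
  1+0 = 1
  1+0 = 1
  1+1 = 0 carry 1
  1+1+1 = 1 carry 1
  0+0+1 = 1
  0+1 = 1
  1+1 = 0 carry 1
  0+1+1 = 0 carry 1
  final carry 1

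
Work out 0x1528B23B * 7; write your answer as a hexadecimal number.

0x941CDF9D

Multiply each base-16 digit by 7, carrying:
  B×7 = 77 → write D carry 4
  3×7+4 = 25 → write 9 carry 1
  2×7+1 = 15 → write F
  B×7 = 77 → write D carry 4
  8×7+4 = 60 → write C carry 3
  2×7+3 = 17 → write 1 carry 1
  5×7+1 = 36 → write 4 carry 2
  1×7+2 = 9 → write 9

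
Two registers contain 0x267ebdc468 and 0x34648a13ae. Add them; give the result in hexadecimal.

0x5ae347d816

Add column by column in base 16, right to left:
  8+e = 6 carry 1
  6+a+1 = 1 carry 1
  4+3+1 = 8
  c+1 = d
  d+a = 7 carry 1
  b+8+1 = 4 carry 1
  e+4+1 = 3 carry 1
  7+6+1 = e
  6+4 = a
  2+3 = 5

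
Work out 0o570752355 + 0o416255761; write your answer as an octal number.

Add column by column in base 8, right to left:
  5+1 = 6
  5+6 = 3 carry 1
  3+7+1 = 3 carry 1
  2+5+1 = 0 carry 1
  5+5+1 = 3 carry 1
  7+2+1 = 2 carry 1
  0+6+1 = 7
  7+1 = 0 carry 1
  5+4+1 = 2 carry 1
  final carry 1

0o1207230336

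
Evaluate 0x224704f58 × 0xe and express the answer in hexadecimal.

0x1dfe2456d0

Multiply each base-16 digit by 14, carrying:
  8×14 = 112 → write 0 carry 7
  5×14+7 = 77 → write d carry 4
  f×14+4 = 214 → write 6 carry 13
  4×14+13 = 69 → write 5 carry 4
  0×14+4 = 4 → write 4
  7×14 = 98 → write 2 carry 6
  4×14+6 = 62 → write e carry 3
  2×14+3 = 31 → write f carry 1
  2×14+1 = 29 → write d carry 1
  remaining carry: 1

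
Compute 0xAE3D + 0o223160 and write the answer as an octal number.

0o352255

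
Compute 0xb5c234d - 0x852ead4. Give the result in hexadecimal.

Subtract column by column in base 16:
  d-4 → 9
  4-d → 7 (borrow)
  3-a-1 → 8 (borrow)
  2-e-1 → 3 (borrow)
  c-2-1 → 9
  5-5 → 0
  b-8 → 3

0x3093879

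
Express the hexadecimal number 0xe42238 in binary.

Expand each hex digit to 4 bits: e=1110 4=0100 2=0010 2=0010 3=0011 8=1000.

0b111001000010001000111000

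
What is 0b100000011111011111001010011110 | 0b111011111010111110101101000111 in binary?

0b111011111111111111101111011111

OR bit by bit (1 where either bit is 1):
  100000011111011111001010011110
| 111011111010111110101101000111
= 111011111111111111101111011111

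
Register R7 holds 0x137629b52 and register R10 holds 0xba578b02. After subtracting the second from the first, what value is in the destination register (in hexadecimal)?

Subtract column by column in base 16:
  2-2 → 0
  5-0 → 5
  b-b → 0
  9-8 → 1
  2-7 → b (borrow)
  6-5-1 → 0
  7-a → d (borrow)
  3-b-1 → 7 (borrow)
  1-0-1 → 0

0x7d0b1050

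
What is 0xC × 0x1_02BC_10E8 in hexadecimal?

0xC20D0CAE0

Multiply each base-16 digit by 12, carrying:
  8×12 = 96 → write 0 carry 6
  E×12+6 = 174 → write E carry 10
  0×12+10 = 10 → write A
  1×12 = 12 → write C
  C×12 = 144 → write 0 carry 9
  B×12+9 = 141 → write D carry 8
  2×12+8 = 32 → write 0 carry 2
  0×12+2 = 2 → write 2
  1×12 = 12 → write C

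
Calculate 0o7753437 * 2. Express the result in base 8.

Multiply each base-8 digit by 2, carrying:
  7×2 = 14 → write 6 carry 1
  3×2+1 = 7 → write 7
  4×2 = 8 → write 0 carry 1
  3×2+1 = 7 → write 7
  5×2 = 10 → write 2 carry 1
  7×2+1 = 15 → write 7 carry 1
  7×2+1 = 15 → write 7 carry 1
  remaining carry: 1

0o17727076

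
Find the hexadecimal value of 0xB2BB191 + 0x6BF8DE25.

0x77248FB6

Add column by column in base 16, right to left:
  1+5 = 6
  9+2 = B
  1+E = F
  B+D = 8 carry 1
  B+8+1 = 4 carry 1
  2+F+1 = 2 carry 1
  B+B+1 = 7 carry 1
  0+6+1 = 7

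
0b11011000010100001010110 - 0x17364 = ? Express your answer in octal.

0o32532362

0b11011000010100001010110 = 0o33024126 in octal.
0x17364 = 0o271544 in octal.
Subtract column by column in base 8:
  6-4 → 2
  2-4 → 6 (borrow)
  1-5-1 → 3 (borrow)
  4-1-1 → 2
  2-7 → 3 (borrow)
  0-2-1 → 5 (borrow)
  3-0-1 → 2
  3-0 → 3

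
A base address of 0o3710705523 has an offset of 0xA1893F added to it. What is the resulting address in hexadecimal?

0o3710705523 = 0x1F238B53 in hexadecimal.
Add column by column in base 16, right to left:
  3+F = 2 carry 1
  5+3+1 = 9
  B+9 = 4 carry 1
  8+8+1 = 1 carry 1
  3+1+1 = 5
  2+A = C
  F+0 = F
  1+0 = 1

0x1FC51492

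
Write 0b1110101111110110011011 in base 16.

0x3afd9b

Group the bits into nibbles: 0011 1010 1111 1101 1001 1011 → 3afd9b.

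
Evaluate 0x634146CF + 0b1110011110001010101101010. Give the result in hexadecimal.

0x65105C39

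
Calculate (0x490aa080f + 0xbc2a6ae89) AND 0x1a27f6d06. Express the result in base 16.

Add column by column in base 16, right to left:
  f+9 = 8 carry 1
  0+8+1 = 9
  8+e = 6 carry 1
  0+a+1 = b
  a+6 = 0 carry 1
  a+a+1 = 5 carry 1
  0+2+1 = 3
  9+c = 5 carry 1
  4+b+1 = 0 carry 1
  final carry 1
Sum = 0x105350b698; now AND with 0x1a27f6d06:
  1&0=0, 0&1=0, 5&a=0, 3&2=2, 5&7=5, 0&f=0, b&6=2, 6&d=4, 9&0=0, 8&6=0

0x2502400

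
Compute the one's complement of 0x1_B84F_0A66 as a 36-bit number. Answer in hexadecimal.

0xE47B0F599

Each hex digit d becomes F−d:
  1→E, B→4, 8→7, 4→B, F→0, 0→F, A→5, 6→9, 6→9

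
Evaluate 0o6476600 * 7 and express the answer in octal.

Multiply each base-8 digit by 7, carrying:
  0×7 = 0 → write 0
  0×7 = 0 → write 0
  6×7 = 42 → write 2 carry 5
  6×7+5 = 47 → write 7 carry 5
  7×7+5 = 54 → write 6 carry 6
  4×7+6 = 34 → write 2 carry 4
  6×7+4 = 46 → write 6 carry 5
  remaining carry: 5

0o56267200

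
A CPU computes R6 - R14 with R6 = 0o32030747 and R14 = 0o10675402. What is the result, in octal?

0o21133345

Subtract column by column in base 8:
  7-2 → 5
  4-0 → 4
  7-4 → 3
  0-5 → 3 (borrow)
  3-7-1 → 3 (borrow)
  0-6-1 → 1 (borrow)
  2-0-1 → 1
  3-1 → 2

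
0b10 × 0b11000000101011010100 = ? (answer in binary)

Multiply each base-2 digit by 2, carrying:
  0×2 = 0 → write 0
  0×2 = 0 → write 0
  1×2 = 2 → write 0 carry 1
  0×2+1 = 1 → write 1
  1×2 = 2 → write 0 carry 1
  0×2+1 = 1 → write 1
  1×2 = 2 → write 0 carry 1
  1×2+1 = 3 → write 1 carry 1
  0×2+1 = 1 → write 1
  1×2 = 2 → write 0 carry 1
  0×2+1 = 1 → write 1
  1×2 = 2 → write 0 carry 1
  0×2+1 = 1 → write 1
  0×2 = 0 → write 0
  0×2 = 0 → write 0
  0×2 = 0 → write 0
  0×2 = 0 → write 0
  0×2 = 0 → write 0
  1×2 = 2 → write 0 carry 1
  1×2+1 = 3 → write 1 carry 1
  remaining carry: 1

0b110000001010110101000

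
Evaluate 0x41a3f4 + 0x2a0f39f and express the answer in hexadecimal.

0x2e29793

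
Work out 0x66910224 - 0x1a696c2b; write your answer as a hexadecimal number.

0x4c2795f9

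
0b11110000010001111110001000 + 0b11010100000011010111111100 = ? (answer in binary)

0b111000100010101010110000100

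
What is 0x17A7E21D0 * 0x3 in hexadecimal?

Multiply each base-16 digit by 3, carrying:
  0×3 = 0 → write 0
  D×3 = 39 → write 7 carry 2
  1×3+2 = 5 → write 5
  2×3 = 6 → write 6
  E×3 = 42 → write A carry 2
  7×3+2 = 23 → write 7 carry 1
  A×3+1 = 31 → write F carry 1
  7×3+1 = 22 → write 6 carry 1
  1×3+1 = 4 → write 4

0x46F7A6570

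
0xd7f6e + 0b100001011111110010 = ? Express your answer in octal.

0xd7f6e = 0o3277556 in octal.
0b100001011111110010 = 0o413762 in octal.
Add column by column in base 8, right to left:
  6+2 = 0 carry 1
  5+6+1 = 4 carry 1
  5+7+1 = 5 carry 1
  7+3+1 = 3 carry 1
  7+1+1 = 1 carry 1
  2+4+1 = 7
  3+0 = 3

0o3713540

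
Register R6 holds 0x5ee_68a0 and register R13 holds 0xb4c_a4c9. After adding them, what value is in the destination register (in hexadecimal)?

0x113b0d69

Add column by column in base 16, right to left:
  0+9 = 9
  a+c = 6 carry 1
  8+4+1 = d
  6+a = 0 carry 1
  e+c+1 = b carry 1
  e+4+1 = 3 carry 1
  5+b+1 = 1 carry 1
  final carry 1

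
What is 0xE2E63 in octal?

0o3427143

Expand each hex digit to 4 bits: E=1110 2=0010 E=1110 6=0110 3=0011.
Group the bits in threes: 011 100 010 111 001 100 011 → 3427143.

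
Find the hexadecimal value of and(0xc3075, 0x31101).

AND each hex digit independently (no carries):
  c&3=0, 3&1=1, 0&1=0, 7&0=0, 5&1=1

0x01001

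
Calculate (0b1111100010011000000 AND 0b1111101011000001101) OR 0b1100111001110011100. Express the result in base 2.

0b1111100010011000000 AND 0b1111101011000001101 = 0b1111100010000000000.
Then OR with 0b1100111001110011100.

0b1111111011110011100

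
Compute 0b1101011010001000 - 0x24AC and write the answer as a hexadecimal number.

0xB1DC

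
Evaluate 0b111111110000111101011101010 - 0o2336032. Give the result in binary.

0b111111011101011111011010000

0o2336032 = 0b10011011110000011010 in binary.
Subtract column by column in base 2:
  0-0 → 0
  1-1 → 0
  0-0 → 0
  1-1 → 0
  0-1 → 1 (borrow)
  1-0-1 → 0
  1-0 → 1
  1-0 → 1
  0-0 → 0
  1-0 → 1
  0-1 → 1 (borrow)
  1-1-1 → 1 (borrow)
  1-1-1 → 1 (borrow)
  1-1-1 → 1 (borrow)
  1-0-1 → 0
  0-1 → 1 (borrow)
  0-1-1 → 0 (borrow)
  0-0-1 → 1 (borrow)
  0-0-1 → 1 (borrow)
  1-1-1 → 1 (borrow)
  1-0-1 → 0
  1-0 → 1
  1-0 → 1
  1-0 → 1
  1-0 → 1
  1-0 → 1
  1-0 → 1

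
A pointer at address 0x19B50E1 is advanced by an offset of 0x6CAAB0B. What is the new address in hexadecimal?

0x865FBEC

Add column by column in base 16, right to left:
  1+B = C
  E+0 = E
  0+B = B
  5+A = F
  B+A = 5 carry 1
  9+C+1 = 6 carry 1
  1+6+1 = 8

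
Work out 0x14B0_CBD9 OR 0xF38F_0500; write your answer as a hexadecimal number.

OR each hex digit independently (no carries):
  1|F=F, 4|3=7, B|8=B, 0|F=F, C|0=C, B|5=F, D|0=D, 9|0=9

0xF7BFCFD9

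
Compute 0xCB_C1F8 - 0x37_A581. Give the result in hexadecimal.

Subtract column by column in base 16:
  8-1 → 7
  F-8 → 7
  1-5 → C (borrow)
  C-A-1 → 1
  B-7 → 4
  C-3 → 9

0x941C77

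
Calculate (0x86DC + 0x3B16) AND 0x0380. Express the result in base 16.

Add column by column in base 16, right to left:
  C+6 = 2 carry 1
  D+1+1 = F
  6+B = 1 carry 1
  8+3+1 = C
Sum = 0xC1F2; now AND with 0x0380:
  C&0=0, 1&3=1, F&8=8, 2&0=0

0x180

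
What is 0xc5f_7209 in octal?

Expand each hex digit to 4 bits: c=1100 5=0101 f=1111 7=0111 2=0010 0=0000 9=1001.
Group the bits in threes: 001 100 010 111 110 111 001 000 001 001 → 1427671011.

0o1427671011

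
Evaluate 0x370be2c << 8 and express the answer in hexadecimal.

0x370be2c00

Shifting left by 8 bits = 2 hex digits: append 2 zeros.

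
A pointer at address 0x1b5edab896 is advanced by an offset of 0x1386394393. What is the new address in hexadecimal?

0x2ee513fc29

Add column by column in base 16, right to left:
  6+3 = 9
  9+9 = 2 carry 1
  8+3+1 = c
  b+4 = f
  a+9 = 3 carry 1
  d+3+1 = 1 carry 1
  e+6+1 = 5 carry 1
  5+8+1 = e
  b+3 = e
  1+1 = 2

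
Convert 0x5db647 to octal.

Expand each hex digit to 4 bits: 5=0101 d=1101 b=1011 6=0110 4=0100 7=0111.
Group the bits in threes: 010 111 011 011 011 001 000 111 → 27333107.

0o27333107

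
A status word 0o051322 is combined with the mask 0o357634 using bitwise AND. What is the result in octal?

0o051220

AND each oct digit independently (no carries):
  0&3=0, 5&5=5, 1&7=1, 3&6=2, 2&3=2, 2&4=0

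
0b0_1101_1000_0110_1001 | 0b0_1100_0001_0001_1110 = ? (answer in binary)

0b01101100101111111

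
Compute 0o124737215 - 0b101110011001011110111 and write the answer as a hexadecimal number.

0o124737215 = 0x153BE8D in hexadecimal.
0b101110011001011110111 = 0x1732F7 in hexadecimal.
Subtract column by column in base 16:
  D-7 → 6
  8-F → 9 (borrow)
  E-2-1 → B
  B-3 → 8
  3-7 → C (borrow)
  5-1-1 → 3
  1-0 → 1

0x13C8B96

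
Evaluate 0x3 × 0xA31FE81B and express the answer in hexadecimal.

0x1E95FB851

Multiply each base-16 digit by 3, carrying:
  B×3 = 33 → write 1 carry 2
  1×3+2 = 5 → write 5
  8×3 = 24 → write 8 carry 1
  E×3+1 = 43 → write B carry 2
  F×3+2 = 47 → write F carry 2
  1×3+2 = 5 → write 5
  3×3 = 9 → write 9
  A×3 = 30 → write E carry 1
  remaining carry: 1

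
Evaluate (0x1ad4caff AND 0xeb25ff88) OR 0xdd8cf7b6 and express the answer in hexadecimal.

0xdf8cffbe

0x1ad4caff AND 0xeb25ff88 = 0x0a04ca88.
Then OR with 0xdd8cf7b6.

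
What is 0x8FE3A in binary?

0b10001111111000111010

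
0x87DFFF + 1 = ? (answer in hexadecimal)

0x87E000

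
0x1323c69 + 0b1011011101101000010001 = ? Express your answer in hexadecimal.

0b1011011101101000010001 = 0x2dda11 in hexadecimal.
Add column by column in base 16, right to left:
  9+1 = a
  6+1 = 7
  c+a = 6 carry 1
  3+d+1 = 1 carry 1
  2+d+1 = 0 carry 1
  3+2+1 = 6
  1+0 = 1

0x160167a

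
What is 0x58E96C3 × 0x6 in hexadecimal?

Multiply each base-16 digit by 6, carrying:
  3×6 = 18 → write 2 carry 1
  C×6+1 = 73 → write 9 carry 4
  6×6+4 = 40 → write 8 carry 2
  9×6+2 = 56 → write 8 carry 3
  E×6+3 = 87 → write 7 carry 5
  8×6+5 = 53 → write 5 carry 3
  5×6+3 = 33 → write 1 carry 2
  remaining carry: 2

0x21578892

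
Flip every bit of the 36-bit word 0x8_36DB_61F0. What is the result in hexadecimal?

0x7C9249E0F

Each hex digit d becomes F−d:
  8→7, 3→C, 6→9, D→2, B→4, 6→9, 1→E, F→0, 0→F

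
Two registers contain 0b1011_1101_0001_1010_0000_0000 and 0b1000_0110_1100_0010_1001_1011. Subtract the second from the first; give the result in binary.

0b1101100101011101100101

Subtract column by column in base 2:
  0-1 → 1 (borrow)
  0-1-1 → 0 (borrow)
  0-0-1 → 1 (borrow)
  0-1-1 → 0 (borrow)
  0-1-1 → 0 (borrow)
  0-0-1 → 1 (borrow)
  0-0-1 → 1 (borrow)
  0-1-1 → 0 (borrow)
  0-0-1 → 1 (borrow)
  1-1-1 → 1 (borrow)
  0-0-1 → 1 (borrow)
  1-0-1 → 0
  1-0 → 1
  0-0 → 0
  0-1 → 1 (borrow)
  0-1-1 → 0 (borrow)
  1-0-1 → 0
  0-1 → 1 (borrow)
  1-1-1 → 1 (borrow)
  1-0-1 → 0
  1-0 → 1
  1-0 → 1
  0-0 → 0
  1-1 → 0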